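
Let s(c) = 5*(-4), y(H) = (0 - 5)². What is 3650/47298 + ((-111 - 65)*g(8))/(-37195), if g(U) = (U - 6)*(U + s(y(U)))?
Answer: -32012501/879624555 ≈ -0.036393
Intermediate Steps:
y(H) = 25 (y(H) = (-5)² = 25)
s(c) = -20
g(U) = (-20 + U)*(-6 + U) (g(U) = (U - 6)*(U - 20) = (-6 + U)*(-20 + U) = (-20 + U)*(-6 + U))
3650/47298 + ((-111 - 65)*g(8))/(-37195) = 3650/47298 + ((-111 - 65)*(120 + 8² - 26*8))/(-37195) = 3650*(1/47298) - 176*(120 + 64 - 208)*(-1/37195) = 1825/23649 - 176*(-24)*(-1/37195) = 1825/23649 + 4224*(-1/37195) = 1825/23649 - 4224/37195 = -32012501/879624555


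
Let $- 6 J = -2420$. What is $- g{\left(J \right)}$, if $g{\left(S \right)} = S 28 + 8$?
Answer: $- \frac{33904}{3} \approx -11301.0$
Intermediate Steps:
$J = \frac{1210}{3}$ ($J = \left(- \frac{1}{6}\right) \left(-2420\right) = \frac{1210}{3} \approx 403.33$)
$g{\left(S \right)} = 8 + 28 S$ ($g{\left(S \right)} = 28 S + 8 = 8 + 28 S$)
$- g{\left(J \right)} = - (8 + 28 \cdot \frac{1210}{3}) = - (8 + \frac{33880}{3}) = \left(-1\right) \frac{33904}{3} = - \frac{33904}{3}$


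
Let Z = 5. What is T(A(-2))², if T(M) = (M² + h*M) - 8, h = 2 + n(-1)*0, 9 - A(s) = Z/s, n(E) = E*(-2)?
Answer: 346921/16 ≈ 21683.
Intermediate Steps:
n(E) = -2*E
A(s) = 9 - 5/s
h = 2 (h = 2 - 2*(-1)*0 = 2 + 2*0 = 2 + 0 = 2)
T(M) = -8 + M² + 2*M (T(M) = (M² + 2*M) - 8 = -8 + M² + 2*M)
T(A(-2))² = (-8 + (9 - 5/(-2))² + 2*(9 - 5/(-2)))² = (-8 + (9 - 5*(-½))² + 2*(9 - 5*(-½)))² = (-8 + (9 + 5/2)² + 2*(9 + 5/2))² = (-8 + (23/2)² + 2*(23/2))² = (-8 + 529/4 + 23)² = (589/4)² = 346921/16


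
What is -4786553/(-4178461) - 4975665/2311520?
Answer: -1945281832201/1931719234144 ≈ -1.0070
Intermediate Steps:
-4786553/(-4178461) - 4975665/2311520 = -4786553*(-1/4178461) - 4975665*1/2311520 = 4786553/4178461 - 995133/462304 = -1945281832201/1931719234144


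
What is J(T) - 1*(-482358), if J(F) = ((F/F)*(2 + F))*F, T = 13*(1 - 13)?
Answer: 506382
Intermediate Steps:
T = -156 (T = 13*(-12) = -156)
J(F) = F*(2 + F) (J(F) = (1*(2 + F))*F = (2 + F)*F = F*(2 + F))
J(T) - 1*(-482358) = -156*(2 - 156) - 1*(-482358) = -156*(-154) + 482358 = 24024 + 482358 = 506382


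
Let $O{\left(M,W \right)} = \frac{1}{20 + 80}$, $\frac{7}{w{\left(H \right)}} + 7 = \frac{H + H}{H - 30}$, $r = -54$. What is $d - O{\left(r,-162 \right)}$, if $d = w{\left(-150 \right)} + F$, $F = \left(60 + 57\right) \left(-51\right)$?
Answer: $- \frac{2387329}{400} \approx -5968.3$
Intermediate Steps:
$w{\left(H \right)} = \frac{7}{-7 + \frac{2 H}{-30 + H}}$ ($w{\left(H \right)} = \frac{7}{-7 + \frac{H + H}{H - 30}} = \frac{7}{-7 + \frac{2 H}{-30 + H}}$)
$F = -5967$ ($F = 117 \left(-51\right) = -5967$)
$O{\left(M,W \right)} = \frac{1}{100}$
$d = - \frac{95493}{16}$ ($d = \frac{7 \left(30 - -150\right)}{5 \left(-42 - 150\right)} - 5967 = \frac{7 \left(30 + 150\right)}{5 \left(-192\right)} - 5967 = \frac{7}{5} \left(- \frac{1}{192}\right) 180 - 5967 = - \frac{21}{16} - 5967 = - \frac{95493}{16} \approx -5968.3$)
$d - O{\left(r,-162 \right)} = - \frac{95493}{16} - \frac{1}{100} = - \frac{2387329}{400}$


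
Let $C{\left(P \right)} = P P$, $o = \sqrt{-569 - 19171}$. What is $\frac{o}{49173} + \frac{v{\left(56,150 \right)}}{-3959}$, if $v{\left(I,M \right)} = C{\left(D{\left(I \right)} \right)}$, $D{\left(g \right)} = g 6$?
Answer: $- \frac{112896}{3959} + \frac{2 i \sqrt{4935}}{49173} \approx -28.516 + 0.0028572 i$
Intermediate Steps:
$D{\left(g \right)} = 6 g$
$o = 2 i \sqrt{4935}$ ($o = \sqrt{-19740} = 2 i \sqrt{4935} \approx 140.5 i$)
$C{\left(P \right)} = P^{2}$
$v{\left(I,M \right)} = 36 I^{2}$ ($v{\left(I,M \right)} = \left(6 I\right)^{2} = 36 I^{2}$)
$\frac{o}{49173} + \frac{v{\left(56,150 \right)}}{-3959} = \frac{2 i \sqrt{4935}}{49173} + \frac{36 \cdot 56^{2}}{-3959} = 2 i \sqrt{4935} \cdot \frac{1}{49173} + 36 \cdot 3136 \left(- \frac{1}{3959}\right) = \frac{2 i \sqrt{4935}}{49173} + 112896 \left(- \frac{1}{3959}\right) = \frac{2 i \sqrt{4935}}{49173} - \frac{112896}{3959} = - \frac{112896}{3959} + \frac{2 i \sqrt{4935}}{49173}$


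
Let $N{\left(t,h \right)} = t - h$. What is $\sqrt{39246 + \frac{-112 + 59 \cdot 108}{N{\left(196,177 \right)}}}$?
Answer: $\frac{\sqrt{14286746}}{19} \approx 198.94$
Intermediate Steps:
$\sqrt{39246 + \frac{-112 + 59 \cdot 108}{N{\left(196,177 \right)}}} = \sqrt{39246 + \frac{-112 + 59 \cdot 108}{196 - 177}} = \sqrt{39246 + \frac{-112 + 6372}{196 - 177}} = \sqrt{39246 + \frac{6260}{19}} = \sqrt{\frac{751934}{19}} = \frac{\sqrt{14286746}}{19}$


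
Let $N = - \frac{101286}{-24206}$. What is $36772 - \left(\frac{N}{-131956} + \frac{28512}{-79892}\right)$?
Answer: $\frac{1172970106903989551}{31898148646364} \approx 36772.0$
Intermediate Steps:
$N = \frac{50643}{12103}$ ($N = \left(-101286\right) \left(- \frac{1}{24206}\right) = \frac{50643}{12103} \approx 4.1843$)
$36772 - \left(\frac{N}{-131956} + \frac{28512}{-79892}\right) = 36772 - \left(\frac{50643}{12103 \left(-131956\right)} + \frac{28512}{-79892}\right) = 36772 - \left(\frac{50643}{12103} \left(- \frac{1}{131956}\right) + 28512 \left(- \frac{1}{79892}\right)\right) = 36772 - \left(- \frac{50643}{1597063468} - \frac{7128}{19973}\right) = 36772 - - \frac{11384879892543}{31898148646364} = 36772 + \frac{11384879892543}{31898148646364} = \frac{1172970106903989551}{31898148646364}$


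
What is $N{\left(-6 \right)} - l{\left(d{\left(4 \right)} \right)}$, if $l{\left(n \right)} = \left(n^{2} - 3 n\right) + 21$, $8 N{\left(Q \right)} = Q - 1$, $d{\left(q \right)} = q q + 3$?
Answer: $- \frac{2607}{8} \approx -325.88$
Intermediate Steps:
$d{\left(q \right)} = 3 + q^{2}$ ($d{\left(q \right)} = q^{2} + 3 = 3 + q^{2}$)
$N{\left(Q \right)} = - \frac{1}{8} + \frac{Q}{8}$ ($N{\left(Q \right)} = \frac{Q - 1}{8} = \frac{-1 + Q}{8} = - \frac{1}{8} + \frac{Q}{8}$)
$l{\left(n \right)} = 21 + n^{2} - 3 n$
$N{\left(-6 \right)} - l{\left(d{\left(4 \right)} \right)} = \left(- \frac{1}{8} + \frac{1}{8} \left(-6\right)\right) - \left(21 + \left(3 + 4^{2}\right)^{2} - 3 \left(3 + 4^{2}\right)\right) = \left(- \frac{1}{8} - \frac{3}{4}\right) - \left(21 + \left(3 + 16\right)^{2} - 3 \left(3 + 16\right)\right) = - \frac{7}{8} - \left(21 + 19^{2} - 57\right) = - \frac{7}{8} - \left(21 + 361 - 57\right) = - \frac{7}{8} - 325 = - \frac{2607}{8}$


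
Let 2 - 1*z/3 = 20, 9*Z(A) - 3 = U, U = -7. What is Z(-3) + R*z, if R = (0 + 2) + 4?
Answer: -2920/9 ≈ -324.44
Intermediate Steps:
Z(A) = -4/9 (Z(A) = ⅓ + (⅑)*(-7) = ⅓ - 7/9 = -4/9)
z = -54 (z = 6 - 3*20 = 6 - 60 = -54)
R = 6 (R = 2 + 4 = 6)
Z(-3) + R*z = -4/9 + 6*(-54) = -4/9 - 324 = -2920/9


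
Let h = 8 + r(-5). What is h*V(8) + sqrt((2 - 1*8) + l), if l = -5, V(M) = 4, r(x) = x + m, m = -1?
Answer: 8 + I*sqrt(11) ≈ 8.0 + 3.3166*I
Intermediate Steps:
r(x) = -1 + x (r(x) = x - 1 = -1 + x)
h = 2 (h = 8 + (-1 - 5) = 8 - 6 = 2)
h*V(8) + sqrt((2 - 1*8) + l) = 2*4 + sqrt((2 - 1*8) - 5) = 8 + sqrt((2 - 8) - 5) = 8 + sqrt(-6 - 5) = 8 + sqrt(-11) = 8 + I*sqrt(11)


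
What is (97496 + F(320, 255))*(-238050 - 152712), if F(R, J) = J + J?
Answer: -38297020572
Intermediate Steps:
F(R, J) = 2*J
(97496 + F(320, 255))*(-238050 - 152712) = (97496 + 2*255)*(-238050 - 152712) = (97496 + 510)*(-390762) = 98006*(-390762) = -38297020572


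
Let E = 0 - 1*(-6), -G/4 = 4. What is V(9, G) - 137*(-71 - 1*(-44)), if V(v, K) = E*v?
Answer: 3753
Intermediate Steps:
G = -16 (G = -4*4 = -16)
E = 6 (E = 0 + 6 = 6)
V(v, K) = 6*v
V(9, G) - 137*(-71 - 1*(-44)) = 6*9 - 137*(-71 - 1*(-44)) = 54 - 137*(-71 + 44) = 54 - 137*(-27) = 54 + 3699 = 3753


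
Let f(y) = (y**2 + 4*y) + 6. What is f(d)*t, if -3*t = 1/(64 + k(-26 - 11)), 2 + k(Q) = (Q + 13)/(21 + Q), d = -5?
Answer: -22/381 ≈ -0.057743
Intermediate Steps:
k(Q) = -2 + (13 + Q)/(21 + Q) (k(Q) = -2 + (Q + 13)/(21 + Q) = -2 + (13 + Q)/(21 + Q))
f(y) = 6 + y**2 + 4*y
t = -2/381 (t = -1/(3*(64 + (-29 - (-26 - 11))/(21 + (-26 - 11)))) = -1/(3*(64 + (-29 - 1*(-37))/(21 - 37))) = -1/(3*(64 + (-29 + 37)/(-16))) = -1/(3*(64 - 1/16*8)) = -1/(3*(64 - 1/2)) = -1/(3*127/2) = -1/3*2/127 = -2/381 ≈ -0.0052493)
f(d)*t = (6 + (-5)**2 + 4*(-5))*(-2/381) = (6 + 25 - 20)*(-2/381) = 11*(-2/381) = -22/381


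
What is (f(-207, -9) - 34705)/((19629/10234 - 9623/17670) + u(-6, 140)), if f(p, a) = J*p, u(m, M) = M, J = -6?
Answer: -1512818560785/6391307962 ≈ -236.70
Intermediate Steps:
f(p, a) = -6*p
(f(-207, -9) - 34705)/((19629/10234 - 9623/17670) + u(-6, 140)) = (-6*(-207) - 34705)/((19629/10234 - 9623/17670) + 140) = (1242 - 34705)/((19629*(1/10234) - 9623*1/17670) + 140) = -33463/((19629/10234 - 9623/17670) + 140) = -33463/(62090662/45208695 + 140) = -33463/6391307962/45208695 = -33463*45208695/6391307962 = -1512818560785/6391307962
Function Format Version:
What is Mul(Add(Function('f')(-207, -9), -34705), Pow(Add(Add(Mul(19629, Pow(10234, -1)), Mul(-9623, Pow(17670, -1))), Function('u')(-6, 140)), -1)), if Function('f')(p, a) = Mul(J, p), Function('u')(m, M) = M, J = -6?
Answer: Rational(-1512818560785, 6391307962) ≈ -236.70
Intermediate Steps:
Function('f')(p, a) = Mul(-6, p)
Mul(Add(Function('f')(-207, -9), -34705), Pow(Add(Add(Mul(19629, Pow(10234, -1)), Mul(-9623, Pow(17670, -1))), Function('u')(-6, 140)), -1)) = Mul(Add(Mul(-6, -207), -34705), Pow(Add(Add(Mul(19629, Pow(10234, -1)), Mul(-9623, Pow(17670, -1))), 140), -1)) = Mul(Add(1242, -34705), Pow(Add(Add(Mul(19629, Rational(1, 10234)), Mul(-9623, Rational(1, 17670))), 140), -1)) = Mul(-33463, Pow(Add(Add(Rational(19629, 10234), Rational(-9623, 17670)), 140), -1)) = Mul(-33463, Pow(Add(Rational(62090662, 45208695), 140), -1)) = Mul(-33463, Pow(Rational(6391307962, 45208695), -1)) = Mul(-33463, Rational(45208695, 6391307962)) = Rational(-1512818560785, 6391307962)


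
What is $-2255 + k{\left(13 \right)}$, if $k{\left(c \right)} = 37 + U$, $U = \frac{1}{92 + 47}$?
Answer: $- \frac{308301}{139} \approx -2218.0$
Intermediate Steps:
$U = \frac{1}{139} \approx 0.0071942$
$k{\left(c \right)} = \frac{5144}{139}$ ($k{\left(c \right)} = 37 + \frac{1}{139} = \frac{5144}{139}$)
$-2255 + k{\left(13 \right)} = -2255 + \frac{5144}{139} = - \frac{308301}{139}$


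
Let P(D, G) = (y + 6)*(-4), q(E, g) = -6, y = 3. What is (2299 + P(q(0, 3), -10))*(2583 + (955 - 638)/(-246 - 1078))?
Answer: 7738498225/1324 ≈ 5.8448e+6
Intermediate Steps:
P(D, G) = -36 (P(D, G) = (3 + 6)*(-4) = 9*(-4) = -36)
(2299 + P(q(0, 3), -10))*(2583 + (955 - 638)/(-246 - 1078)) = (2299 - 36)*(2583 + (955 - 638)/(-246 - 1078)) = 2263*(2583 + 317/(-1324)) = 2263*(2583 + 317*(-1/1324)) = 2263*(2583 - 317/1324) = 2263*(3419575/1324) = 7738498225/1324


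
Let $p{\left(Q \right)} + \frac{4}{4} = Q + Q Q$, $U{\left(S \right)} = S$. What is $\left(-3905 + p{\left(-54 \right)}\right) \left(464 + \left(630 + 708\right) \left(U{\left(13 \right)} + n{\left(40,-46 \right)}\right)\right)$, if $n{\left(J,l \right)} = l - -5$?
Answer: $38628000$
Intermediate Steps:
$p{\left(Q \right)} = -1 + Q + Q^{2}$ ($p{\left(Q \right)} = -1 + \left(Q + Q Q\right) = -1 + \left(Q + Q^{2}\right) = -1 + Q + Q^{2}$)
$n{\left(J,l \right)} = 5 + l$ ($n{\left(J,l \right)} = l + 5 = 5 + l$)
$\left(-3905 + p{\left(-54 \right)}\right) \left(464 + \left(630 + 708\right) \left(U{\left(13 \right)} + n{\left(40,-46 \right)}\right)\right) = \left(-3905 - \left(55 - 2916\right)\right) \left(464 + \left(630 + 708\right) \left(13 + \left(5 - 46\right)\right)\right) = \left(-3905 - -2861\right) \left(464 + 1338 \left(13 - 41\right)\right) = \left(-3905 + 2861\right) \left(464 + 1338 \left(-28\right)\right) = - 1044 \left(464 - 37464\right) = \left(-1044\right) \left(-37000\right) = 38628000$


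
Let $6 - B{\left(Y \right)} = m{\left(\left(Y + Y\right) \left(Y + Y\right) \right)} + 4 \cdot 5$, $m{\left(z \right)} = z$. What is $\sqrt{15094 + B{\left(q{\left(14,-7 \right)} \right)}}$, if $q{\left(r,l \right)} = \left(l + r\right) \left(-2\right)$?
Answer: $2 \sqrt{3574} \approx 119.57$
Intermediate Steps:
$q{\left(r,l \right)} = - 2 l - 2 r$
$B{\left(Y \right)} = -14 - 4 Y^{2}$ ($B{\left(Y \right)} = 6 - \left(\left(Y + Y\right) \left(Y + Y\right) + 4 \cdot 5\right) = 6 - \left(2 Y 2 Y + 20\right) = 6 - \left(4 Y^{2} + 20\right) = 6 - \left(20 + 4 Y^{2}\right) = -14 - 4 Y^{2}$)
$\sqrt{15094 + B{\left(q{\left(14,-7 \right)} \right)}} = \sqrt{15094 - \left(14 + 4 \left(\left(-2\right) \left(-7\right) - 28\right)^{2}\right)} = \sqrt{15094 - \left(14 + 4 \left(14 - 28\right)^{2}\right)} = \sqrt{15094 - \left(14 + 4 \left(-14\right)^{2}\right)} = \sqrt{15094 - 798} = \sqrt{14296} = 2 \sqrt{3574}$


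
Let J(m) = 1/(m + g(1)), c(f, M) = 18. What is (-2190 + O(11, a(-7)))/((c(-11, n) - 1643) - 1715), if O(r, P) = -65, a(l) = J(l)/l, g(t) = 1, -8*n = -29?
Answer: 451/668 ≈ 0.67515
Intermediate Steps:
n = 29/8 (n = -⅛*(-29) = 29/8 ≈ 3.6250)
J(m) = 1/(1 + m) (J(m) = 1/(m + 1) = 1/(1 + m))
a(l) = 1/(l*(1 + l)) (a(l) = 1/((1 + l)*l) = 1/(l*(1 + l)))
(-2190 + O(11, a(-7)))/((c(-11, n) - 1643) - 1715) = (-2190 - 65)/((18 - 1643) - 1715) = -2255/(-1625 - 1715) = -2255/(-3340) = -2255*(-1/3340) = 451/668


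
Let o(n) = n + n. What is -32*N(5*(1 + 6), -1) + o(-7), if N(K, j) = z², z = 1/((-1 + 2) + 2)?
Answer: -158/9 ≈ -17.556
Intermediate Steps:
z = ⅓ (z = 1/(1 + 2) = 1/3 = ⅓ ≈ 0.33333)
o(n) = 2*n
N(K, j) = ⅑ (N(K, j) = (⅓)² = ⅑)
-32*N(5*(1 + 6), -1) + o(-7) = -32*⅑ + 2*(-7) = -32/9 - 14 = -158/9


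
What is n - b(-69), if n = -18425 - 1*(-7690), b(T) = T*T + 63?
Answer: -15559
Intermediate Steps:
b(T) = 63 + T**2 (b(T) = T**2 + 63 = 63 + T**2)
n = -10735 (n = -18425 + 7690 = -10735)
n - b(-69) = -10735 - (63 + (-69)**2) = -10735 - (63 + 4761) = -10735 - 1*4824 = -10735 - 4824 = -15559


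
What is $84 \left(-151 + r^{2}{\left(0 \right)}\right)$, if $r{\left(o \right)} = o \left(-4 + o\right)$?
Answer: $-12684$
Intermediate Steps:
$84 \left(-151 + r^{2}{\left(0 \right)}\right) = 84 \left(-151 + \left(0 \left(-4 + 0\right)\right)^{2}\right) = 84 \left(-151 + \left(0 \left(-4\right)\right)^{2}\right) = 84 \left(-151 + 0^{2}\right) = 84 \left(-151 + 0\right) = 84 \left(-151\right) = -12684$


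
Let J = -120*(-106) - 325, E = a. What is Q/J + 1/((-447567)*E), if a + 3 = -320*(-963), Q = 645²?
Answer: 11475708818898416/341905921063101 ≈ 33.564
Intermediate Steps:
Q = 416025
a = 308157 (a = -3 - 320*(-963) = -3 + 308160 = 308157)
E = 308157
J = 12395 (J = 12720 - 325 = 12395)
Q/J + 1/((-447567)*E) = 416025/12395 + 1/(-447567*308157) = 416025*(1/12395) - 1/447567*1/308157 = 83205/2479 - 1/137920904019 = 11475708818898416/341905921063101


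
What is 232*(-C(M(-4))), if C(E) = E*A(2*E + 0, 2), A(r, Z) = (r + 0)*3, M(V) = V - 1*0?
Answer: -22272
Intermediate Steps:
M(V) = V (M(V) = V + 0 = V)
A(r, Z) = 3*r (A(r, Z) = r*3 = 3*r)
C(E) = 6*E² (C(E) = E*(3*(2*E + 0)) = E*(3*(2*E)) = E*(6*E) = 6*E²)
232*(-C(M(-4))) = 232*(-6*(-4)²) = 232*(-6*16) = 232*(-1*96) = 232*(-96) = -22272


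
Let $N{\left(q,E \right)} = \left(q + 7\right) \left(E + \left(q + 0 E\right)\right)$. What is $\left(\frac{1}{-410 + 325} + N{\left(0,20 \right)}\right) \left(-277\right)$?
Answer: $- \frac{3296023}{85} \approx -38777.0$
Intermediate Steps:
$N{\left(q,E \right)} = \left(7 + q\right) \left(E + q\right)$ ($N{\left(q,E \right)} = \left(7 + q\right) \left(E + \left(q + 0\right)\right) = \left(7 + q\right) \left(E + q\right)$)
$\left(\frac{1}{-410 + 325} + N{\left(0,20 \right)}\right) \left(-277\right) = \left(\frac{1}{-410 + 325} + \left(0^{2} + 7 \cdot 20 + 7 \cdot 0 + 20 \cdot 0\right)\right) \left(-277\right) = \left(\frac{1}{-85} + \left(0 + 140 + 0 + 0\right)\right) \left(-277\right) = \left(- \frac{1}{85} + 140\right) \left(-277\right) = \frac{11899}{85} \left(-277\right) = - \frac{3296023}{85}$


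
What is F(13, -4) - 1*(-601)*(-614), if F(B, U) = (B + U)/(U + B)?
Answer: -369013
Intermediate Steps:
F(B, U) = 1 (F(B, U) = (B + U)/(B + U) = 1)
F(13, -4) - 1*(-601)*(-614) = 1 - 1*(-601)*(-614) = 1 + 601*(-614) = 1 - 369014 = -369013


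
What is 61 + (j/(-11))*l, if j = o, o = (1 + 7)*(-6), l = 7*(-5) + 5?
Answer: -769/11 ≈ -69.909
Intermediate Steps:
l = -30 (l = -35 + 5 = -30)
o = -48 (o = 8*(-6) = -48)
j = -48
61 + (j/(-11))*l = 61 - 48/(-11)*(-30) = 61 - 48*(-1/11)*(-30) = 61 + (48/11)*(-30) = 61 - 1440/11 = -769/11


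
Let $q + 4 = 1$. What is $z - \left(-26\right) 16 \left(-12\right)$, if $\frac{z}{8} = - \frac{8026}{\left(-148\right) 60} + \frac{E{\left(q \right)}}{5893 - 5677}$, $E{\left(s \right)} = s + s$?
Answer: $- \frac{8300011}{1665} \approx -4985.0$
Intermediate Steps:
$q = -3$ ($q = -4 + 1 = -3$)
$E{\left(s \right)} = 2 s$
$z = \frac{11669}{1665}$ ($z = 8 \left(- \frac{8026}{\left(-148\right) 60} + \frac{2 \left(-3\right)}{5893 - 5677}\right) = 8 \left(- \frac{8026}{-8880} - \frac{6}{5893 - 5677}\right) = 8 \left(\left(-8026\right) \left(- \frac{1}{8880}\right) - \frac{6}{216}\right) = 8 \left(\frac{4013}{4440} - \frac{1}{36}\right) = 8 \cdot \frac{11669}{13320} = \frac{11669}{1665} \approx 7.0084$)
$z - \left(-26\right) 16 \left(-12\right) = \frac{11669}{1665} - \left(-26\right) 16 \left(-12\right) = \frac{11669}{1665} - \left(-416\right) \left(-12\right) = \frac{11669}{1665} - 4992 = - \frac{8300011}{1665}$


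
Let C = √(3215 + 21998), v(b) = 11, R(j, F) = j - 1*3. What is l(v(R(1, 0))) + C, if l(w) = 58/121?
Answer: 58/121 + √25213 ≈ 159.27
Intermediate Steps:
R(j, F) = -3 + j (R(j, F) = j - 3 = -3 + j)
l(w) = 58/121 (l(w) = 58*(1/121) = 58/121)
C = √25213 ≈ 158.79
l(v(R(1, 0))) + C = 58/121 + √25213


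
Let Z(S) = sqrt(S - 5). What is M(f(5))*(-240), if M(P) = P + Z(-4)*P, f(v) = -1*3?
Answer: 720 + 2160*I ≈ 720.0 + 2160.0*I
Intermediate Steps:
f(v) = -3
Z(S) = sqrt(-5 + S)
M(P) = P + 3*I*P (M(P) = P + sqrt(-5 - 4)*P = P + sqrt(-9)*P = P + (3*I)*P = P + 3*I*P)
M(f(5))*(-240) = -3*(1 + 3*I)*(-240) = (-3 - 9*I)*(-240) = 720 + 2160*I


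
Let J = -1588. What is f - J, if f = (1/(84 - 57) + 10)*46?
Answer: 55342/27 ≈ 2049.7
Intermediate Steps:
f = 12466/27 (f = (1/27 + 10)*46 = (271/27)*46 = 12466/27 ≈ 461.70)
f - J = 12466/27 - 1*(-1588) = 12466/27 + 1588 = 55342/27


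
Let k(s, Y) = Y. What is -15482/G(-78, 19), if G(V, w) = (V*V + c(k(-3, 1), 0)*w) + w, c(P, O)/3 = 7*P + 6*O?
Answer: -7741/3251 ≈ -2.3811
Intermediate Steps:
c(P, O) = 18*O + 21*P (c(P, O) = 3*(7*P + 6*O) = 3*(6*O + 7*P) = 18*O + 21*P)
G(V, w) = V**2 + 22*w (G(V, w) = (V*V + (18*0 + 21*1)*w) + w = (V**2 + (0 + 21)*w) + w = (V**2 + 21*w) + w = V**2 + 22*w)
-15482/G(-78, 19) = -15482/((-78)**2 + 22*19) = -15482/(6084 + 418) = -15482/6502 = -15482*1/6502 = -7741/3251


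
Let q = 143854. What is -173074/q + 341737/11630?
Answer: 23573691889/836511010 ≈ 28.181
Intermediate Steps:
-173074/q + 341737/11630 = -173074/143854 + 341737/11630 = -173074*1/143854 + 341737*(1/11630) = -86537/71927 + 341737/11630 = 23573691889/836511010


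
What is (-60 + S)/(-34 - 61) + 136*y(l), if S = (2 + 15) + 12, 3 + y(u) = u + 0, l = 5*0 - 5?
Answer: -103329/95 ≈ -1087.7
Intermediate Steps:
l = -5 (l = 0 - 5 = -5)
y(u) = -3 + u (y(u) = -3 + (u + 0) = -3 + u)
S = 29 (S = 17 + 12 = 29)
(-60 + S)/(-34 - 61) + 136*y(l) = (-60 + 29)/(-34 - 61) + 136*(-3 - 5) = -31/(-95) + 136*(-8) = -31*(-1/95) - 1088 = 31/95 - 1088 = -103329/95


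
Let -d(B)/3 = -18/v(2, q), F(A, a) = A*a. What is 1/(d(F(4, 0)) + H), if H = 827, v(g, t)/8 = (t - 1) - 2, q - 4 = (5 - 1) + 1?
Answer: 8/6625 ≈ 0.0012075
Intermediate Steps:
q = 9 (q = 4 + ((5 - 1) + 1) = 4 + (4 + 1) = 4 + 5 = 9)
v(g, t) = -24 + 8*t (v(g, t) = 8*((t - 1) - 2) = 8*((-1 + t) - 2) = 8*(-3 + t) = -24 + 8*t)
d(B) = 9/8 (d(B) = -(-54)/(-24 + 8*9) = -(-54)/(-24 + 72) = -(-54)/48 = -3*(-3/8) = 9/8)
1/(d(F(4, 0)) + H) = 1/(9/8 + 827) = 1/(6625/8) = 8/6625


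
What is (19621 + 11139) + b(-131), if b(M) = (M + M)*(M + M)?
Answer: 99404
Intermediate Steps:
b(M) = 4*M² (b(M) = (2*M)*(2*M) = 4*M²)
(19621 + 11139) + b(-131) = (19621 + 11139) + 4*(-131)² = 30760 + 4*17161 = 30760 + 68644 = 99404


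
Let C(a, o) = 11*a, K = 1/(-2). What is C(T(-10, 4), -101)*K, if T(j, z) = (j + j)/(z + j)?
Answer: -55/3 ≈ -18.333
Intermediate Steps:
T(j, z) = 2*j/(j + z) (T(j, z) = (2*j)/(j + z) = 2*j/(j + z))
K = -1/2 (K = 1*(-1/2) = -1/2 ≈ -0.50000)
C(T(-10, 4), -101)*K = (11*(2*(-10)/(-10 + 4)))*(-1/2) = (11*(2*(-10)/(-6)))*(-1/2) = (11*(2*(-10)*(-1/6)))*(-1/2) = (11*(10/3))*(-1/2) = (110/3)*(-1/2) = -55/3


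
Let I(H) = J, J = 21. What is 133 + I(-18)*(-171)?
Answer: -3458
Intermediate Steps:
I(H) = 21
133 + I(-18)*(-171) = 133 + 21*(-171) = 133 - 3591 = -3458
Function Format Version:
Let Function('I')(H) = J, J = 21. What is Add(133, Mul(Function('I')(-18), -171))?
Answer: -3458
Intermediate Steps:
Function('I')(H) = 21
Add(133, Mul(Function('I')(-18), -171)) = Add(133, Mul(21, -171)) = Add(133, -3591) = -3458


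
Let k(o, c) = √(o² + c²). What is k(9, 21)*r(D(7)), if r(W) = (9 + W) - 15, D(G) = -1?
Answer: -21*√58 ≈ -159.93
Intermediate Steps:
r(W) = -6 + W
k(o, c) = √(c² + o²)
k(9, 21)*r(D(7)) = √(21² + 9²)*(-6 - 1) = √(441 + 81)*(-7) = √522*(-7) = (3*√58)*(-7) = -21*√58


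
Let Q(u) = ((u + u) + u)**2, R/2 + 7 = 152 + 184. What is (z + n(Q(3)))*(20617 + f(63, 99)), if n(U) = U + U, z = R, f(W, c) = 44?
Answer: 16942020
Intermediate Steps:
R = 658 (R = -14 + 2*(152 + 184) = -14 + 2*336 = -14 + 672 = 658)
z = 658
Q(u) = 9*u**2 (Q(u) = (2*u + u)**2 = (3*u)**2 = 9*u**2)
n(U) = 2*U
(z + n(Q(3)))*(20617 + f(63, 99)) = (658 + 2*(9*3**2))*(20617 + 44) = (658 + 2*(9*9))*20661 = (658 + 2*81)*20661 = (658 + 162)*20661 = 820*20661 = 16942020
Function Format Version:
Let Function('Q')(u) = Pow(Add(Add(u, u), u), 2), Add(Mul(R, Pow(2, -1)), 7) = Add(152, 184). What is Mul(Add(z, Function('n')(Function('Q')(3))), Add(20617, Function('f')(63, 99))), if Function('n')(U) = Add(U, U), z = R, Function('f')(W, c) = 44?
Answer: 16942020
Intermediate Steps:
R = 658 (R = Add(-14, Mul(2, Add(152, 184))) = Add(-14, Mul(2, 336)) = Add(-14, 672) = 658)
z = 658
Function('Q')(u) = Mul(9, Pow(u, 2)) (Function('Q')(u) = Pow(Add(Mul(2, u), u), 2) = Pow(Mul(3, u), 2) = Mul(9, Pow(u, 2)))
Function('n')(U) = Mul(2, U)
Mul(Add(z, Function('n')(Function('Q')(3))), Add(20617, Function('f')(63, 99))) = Mul(Add(658, Mul(2, Mul(9, Pow(3, 2)))), Add(20617, 44)) = Mul(Add(658, Mul(2, Mul(9, 9))), 20661) = Mul(Add(658, Mul(2, 81)), 20661) = Mul(Add(658, 162), 20661) = Mul(820, 20661) = 16942020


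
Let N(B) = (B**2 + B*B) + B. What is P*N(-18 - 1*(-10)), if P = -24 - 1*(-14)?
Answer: -1200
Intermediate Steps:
N(B) = B + 2*B**2 (N(B) = (B**2 + B**2) + B = 2*B**2 + B = B + 2*B**2)
P = -10 (P = -24 + 14 = -10)
P*N(-18 - 1*(-10)) = -10*(-18 - 1*(-10))*(1 + 2*(-18 - 1*(-10))) = -10*(-18 + 10)*(1 + 2*(-18 + 10)) = -(-80)*(1 + 2*(-8)) = -(-80)*(1 - 16) = -(-80)*(-15) = -10*120 = -1200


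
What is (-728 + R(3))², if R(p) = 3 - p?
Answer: 529984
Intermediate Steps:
(-728 + R(3))² = (-728 + (3 - 1*3))² = (-728 + (3 - 3))² = (-728 + 0)² = (-728)² = 529984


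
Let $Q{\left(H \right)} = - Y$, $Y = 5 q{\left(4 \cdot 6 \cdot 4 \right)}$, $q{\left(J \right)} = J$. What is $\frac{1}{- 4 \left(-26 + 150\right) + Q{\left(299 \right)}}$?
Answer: $- \frac{1}{976} \approx -0.0010246$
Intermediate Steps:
$Y = 480$ ($Y = 5 \cdot 4 \cdot 6 \cdot 4 = 5 \cdot 24 \cdot 4 = 5 \cdot 96 = 480$)
$Q{\left(H \right)} = -480$ ($Q{\left(H \right)} = \left(-1\right) 480 = -480$)
$\frac{1}{- 4 \left(-26 + 150\right) + Q{\left(299 \right)}} = \frac{1}{- 4 \left(-26 + 150\right) - 480} = \frac{1}{\left(-4\right) 124 - 480} = \frac{1}{-496 - 480} = \frac{1}{-976} = - \frac{1}{976}$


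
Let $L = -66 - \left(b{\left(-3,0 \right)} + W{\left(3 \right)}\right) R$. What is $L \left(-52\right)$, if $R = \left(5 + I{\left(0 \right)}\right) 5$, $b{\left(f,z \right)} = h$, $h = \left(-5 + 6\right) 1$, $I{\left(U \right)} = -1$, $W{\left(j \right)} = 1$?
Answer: $5512$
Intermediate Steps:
$h = 1$ ($h = 1 \cdot 1 = 1$)
$b{\left(f,z \right)} = 1$
$R = 20$ ($R = \left(5 - 1\right) 5 = 4 \cdot 5 = 20$)
$L = -106$ ($L = -66 - \left(1 + 1\right) 20 = -66 - 2 \cdot 20 = -66 - 40 = -106$)
$L \left(-52\right) = \left(-106\right) \left(-52\right) = 5512$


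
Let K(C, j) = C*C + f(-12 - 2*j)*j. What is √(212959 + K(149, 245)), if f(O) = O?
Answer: √112170 ≈ 334.92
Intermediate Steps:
K(C, j) = C² + j*(-12 - 2*j) (K(C, j) = C*C + (-12 - 2*j)*j = C² + (-12 - 2*j)*j = C² + j*(-12 - 2*j))
√(212959 + K(149, 245)) = √(212959 + (149² - 2*245*(6 + 245))) = √(212959 + (22201 - 2*245*251)) = √(212959 + (22201 - 122990)) = √(212959 - 100789) = √112170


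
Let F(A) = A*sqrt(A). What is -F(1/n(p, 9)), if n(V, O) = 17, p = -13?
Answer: -sqrt(17)/289 ≈ -0.014267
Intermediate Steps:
F(A) = A**(3/2)
-F(1/n(p, 9)) = -(1/17)**(3/2) = -sqrt(17)/289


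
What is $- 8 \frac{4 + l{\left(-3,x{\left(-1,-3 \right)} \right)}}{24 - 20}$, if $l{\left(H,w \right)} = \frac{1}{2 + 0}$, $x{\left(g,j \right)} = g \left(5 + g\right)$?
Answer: $-9$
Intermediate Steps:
$l{\left(H,w \right)} = \frac{1}{2}$
$- 8 \frac{4 + l{\left(-3,x{\left(-1,-3 \right)} \right)}}{24 - 20} = - 8 \frac{4 + \frac{1}{2}}{24 - 20} = - 8 \frac{9}{2 \cdot 4} = - 8 \cdot \frac{9}{2} \cdot \frac{1}{4} = \left(-8\right) \frac{9}{8} = -9$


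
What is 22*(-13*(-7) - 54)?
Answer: 814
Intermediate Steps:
22*(-13*(-7) - 54) = 22*(91 - 54) = 22*37 = 814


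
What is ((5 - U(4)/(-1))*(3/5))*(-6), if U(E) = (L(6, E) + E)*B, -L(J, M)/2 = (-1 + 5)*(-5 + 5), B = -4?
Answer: 198/5 ≈ 39.600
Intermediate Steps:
L(J, M) = 0 (L(J, M) = -2*(-1 + 5)*(-5 + 5) = -8*0 = -2*0 = 0)
U(E) = -4*E (U(E) = (0 + E)*(-4) = E*(-4) = -4*E)
((5 - U(4)/(-1))*(3/5))*(-6) = ((5 - (-4*4)/(-1))*(3/5))*(-6) = ((5 - (-16)*(-1))*(3*(⅕)))*(-6) = ((5 - 1*16)*(⅗))*(-6) = ((5 - 16)*(⅗))*(-6) = -11*⅗*(-6) = -33/5*(-6) = 198/5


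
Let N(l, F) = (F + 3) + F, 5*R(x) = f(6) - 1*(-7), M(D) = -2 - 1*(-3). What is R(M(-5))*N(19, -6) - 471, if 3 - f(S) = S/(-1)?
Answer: -2499/5 ≈ -499.80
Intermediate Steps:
f(S) = 3 + S (f(S) = 3 - S/(-1) = 3 - S*(-1) = 3 - (-1)*S = 3 + S)
M(D) = 1 (M(D) = -2 + 3 = 1)
R(x) = 16/5 (R(x) = ((3 + 6) - 1*(-7))/5 = (9 + 7)/5 = (⅕)*16 = 16/5)
N(l, F) = 3 + 2*F (N(l, F) = (3 + F) + F = 3 + 2*F)
R(M(-5))*N(19, -6) - 471 = 16*(3 + 2*(-6))/5 - 471 = 16*(3 - 12)/5 - 471 = (16/5)*(-9) - 471 = -144/5 - 471 = -2499/5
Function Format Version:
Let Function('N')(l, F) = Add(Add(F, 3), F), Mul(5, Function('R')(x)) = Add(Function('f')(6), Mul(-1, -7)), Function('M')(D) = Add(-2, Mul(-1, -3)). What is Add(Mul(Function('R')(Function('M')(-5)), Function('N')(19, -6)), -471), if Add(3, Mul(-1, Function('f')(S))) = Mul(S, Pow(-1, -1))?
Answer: Rational(-2499, 5) ≈ -499.80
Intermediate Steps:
Function('f')(S) = Add(3, S) (Function('f')(S) = Add(3, Mul(-1, Mul(S, Pow(-1, -1)))) = Add(3, Mul(-1, Mul(S, -1))) = Add(3, Mul(-1, Mul(-1, S))) = Add(3, S))
Function('M')(D) = 1 (Function('M')(D) = Add(-2, 3) = 1)
Function('R')(x) = Rational(16, 5) (Function('R')(x) = Mul(Rational(1, 5), Add(Add(3, 6), Mul(-1, -7))) = Mul(Rational(1, 5), Add(9, 7)) = Mul(Rational(1, 5), 16) = Rational(16, 5))
Function('N')(l, F) = Add(3, Mul(2, F)) (Function('N')(l, F) = Add(Add(3, F), F) = Add(3, Mul(2, F)))
Add(Mul(Function('R')(Function('M')(-5)), Function('N')(19, -6)), -471) = Add(Mul(Rational(16, 5), Add(3, Mul(2, -6))), -471) = Add(Mul(Rational(16, 5), Add(3, -12)), -471) = Add(Mul(Rational(16, 5), -9), -471) = Add(Rational(-144, 5), -471) = Rational(-2499, 5)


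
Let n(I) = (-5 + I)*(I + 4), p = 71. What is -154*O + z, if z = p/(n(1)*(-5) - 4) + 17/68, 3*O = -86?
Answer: 141301/32 ≈ 4415.7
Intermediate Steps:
n(I) = (-5 + I)*(4 + I)
O = -86/3 (O = (1/3)*(-86) = -86/3 ≈ -28.667)
z = 95/96 (z = 71/((-20 + 1**2 - 1*1)*(-5) - 4) + 17/68 = 71/((-20 + 1 - 1)*(-5) - 4) + 17*(1/68) = 71/(-20*(-5) - 4) + 1/4 = 71/(100 - 4) + 1/4 = 71/96 + 1/4 = 95/96 ≈ 0.98958)
-154*O + z = -154*(-86/3) + 95/96 = 13244/3 + 95/96 = 141301/32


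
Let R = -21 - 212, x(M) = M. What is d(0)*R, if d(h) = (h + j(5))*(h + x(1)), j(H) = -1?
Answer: 233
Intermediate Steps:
R = -233
d(h) = (1 + h)*(-1 + h) (d(h) = (h - 1)*(h + 1) = (-1 + h)*(1 + h) = (1 + h)*(-1 + h))
d(0)*R = (-1 + 0²)*(-233) = (-1 + 0)*(-233) = -1*(-233) = 233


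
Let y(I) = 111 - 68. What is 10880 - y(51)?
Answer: 10837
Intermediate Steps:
y(I) = 43
10880 - y(51) = 10880 - 1*43 = 10880 - 43 = 10837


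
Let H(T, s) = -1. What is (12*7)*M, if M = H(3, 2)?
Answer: -84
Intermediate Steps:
M = -1
(12*7)*M = (12*7)*(-1) = 84*(-1) = -84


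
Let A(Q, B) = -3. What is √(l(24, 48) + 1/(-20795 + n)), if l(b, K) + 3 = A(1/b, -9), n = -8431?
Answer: I*√5124983682/29226 ≈ 2.4495*I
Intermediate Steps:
l(b, K) = -6 (l(b, K) = -3 - 3 = -6)
√(l(24, 48) + 1/(-20795 + n)) = √(-6 + 1/(-20795 - 8431)) = √(-6 + 1/(-29226)) = √(-6 - 1/29226) = √(-175357/29226) = I*√5124983682/29226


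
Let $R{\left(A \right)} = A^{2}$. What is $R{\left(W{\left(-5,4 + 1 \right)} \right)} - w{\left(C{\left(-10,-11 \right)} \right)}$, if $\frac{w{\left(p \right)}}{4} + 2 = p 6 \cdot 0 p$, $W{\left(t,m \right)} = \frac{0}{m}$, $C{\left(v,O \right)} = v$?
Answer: $8$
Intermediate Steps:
$W{\left(t,m \right)} = 0$
$w{\left(p \right)} = -8$ ($w{\left(p \right)} = -8 + 4 p 6 \cdot 0 p = -8 + 4 \cdot 6 p 0 p = -8 + 4 \cdot 0 p = -8 + 4 \cdot 0 = -8 + 0 = -8$)
$R{\left(W{\left(-5,4 + 1 \right)} \right)} - w{\left(C{\left(-10,-11 \right)} \right)} = 0^{2} - -8 = 0 + 8 = 8$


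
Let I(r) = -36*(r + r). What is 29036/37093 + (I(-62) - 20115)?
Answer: -82930501/5299 ≈ -15650.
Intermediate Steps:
I(r) = -72*r
29036/37093 + (I(-62) - 20115) = 29036/37093 + (-72*(-62) - 20115) = 29036*(1/37093) + (4464 - 20115) = 4148/5299 - 15651 = -82930501/5299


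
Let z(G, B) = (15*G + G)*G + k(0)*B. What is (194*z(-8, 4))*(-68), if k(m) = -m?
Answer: -13508608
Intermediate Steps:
z(G, B) = 16*G**2 (z(G, B) = (15*G + G)*G + (-1*0)*B = (16*G)*G + 0*B = 16*G**2 + 0 = 16*G**2)
(194*z(-8, 4))*(-68) = (194*(16*(-8)**2))*(-68) = (194*(16*64))*(-68) = (194*1024)*(-68) = 198656*(-68) = -13508608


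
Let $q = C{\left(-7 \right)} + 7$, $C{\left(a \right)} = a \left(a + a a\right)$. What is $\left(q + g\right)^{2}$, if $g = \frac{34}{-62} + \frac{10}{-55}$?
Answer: $\frac{9626749456}{116281} \approx 82789.0$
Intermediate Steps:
$C{\left(a \right)} = a \left(a + a^{2}\right)$
$q = -287$ ($q = \left(-7\right)^{2} \left(1 - 7\right) + 7 = 49 \left(-6\right) + 7 = -294 + 7 = -287$)
$g = - \frac{249}{341}$ ($g = 34 \left(- \frac{1}{62}\right) + 10 \left(- \frac{1}{55}\right) = - \frac{17}{31} - \frac{2}{11} = - \frac{249}{341} \approx -0.73021$)
$\left(q + g\right)^{2} = \left(-287 - \frac{249}{341}\right)^{2} = \left(- \frac{98116}{341}\right)^{2} = \frac{9626749456}{116281}$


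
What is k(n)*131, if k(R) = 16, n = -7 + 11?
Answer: 2096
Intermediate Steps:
n = 4
k(n)*131 = 16*131 = 2096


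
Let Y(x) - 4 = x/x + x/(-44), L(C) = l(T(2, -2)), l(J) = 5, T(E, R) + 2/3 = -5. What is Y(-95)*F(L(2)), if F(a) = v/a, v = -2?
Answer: -63/22 ≈ -2.8636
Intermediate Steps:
T(E, R) = -17/3 (T(E, R) = -⅔ - 5 = -17/3)
L(C) = 5
F(a) = -2/a
Y(x) = 5 - x/44 (Y(x) = 4 + (x/x + x/(-44)) = 4 + (1 + x*(-1/44)) = 4 + (1 - x/44) = 5 - x/44)
Y(-95)*F(L(2)) = (5 - 1/44*(-95))*(-2/5) = (5 + 95/44)*(-2*⅕) = (315/44)*(-⅖) = -63/22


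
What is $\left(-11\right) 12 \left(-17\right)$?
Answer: $2244$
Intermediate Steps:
$\left(-11\right) 12 \left(-17\right) = \left(-132\right) \left(-17\right) = 2244$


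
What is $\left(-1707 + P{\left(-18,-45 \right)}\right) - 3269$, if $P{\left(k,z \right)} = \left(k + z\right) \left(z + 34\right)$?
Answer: $-4283$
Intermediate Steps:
$P{\left(k,z \right)} = \left(34 + z\right) \left(k + z\right)$ ($P{\left(k,z \right)} = \left(k + z\right) \left(34 + z\right) = \left(34 + z\right) \left(k + z\right)$)
$\left(-1707 + P{\left(-18,-45 \right)}\right) - 3269 = \left(-1707 + \left(\left(-45\right)^{2} + 34 \left(-18\right) + 34 \left(-45\right) - -810\right)\right) - 3269 = \left(-1707 + \left(2025 - 612 - 1530 + 810\right)\right) - 3269 = \left(-1707 + 693\right) - 3269 = -1014 - 3269 = -4283$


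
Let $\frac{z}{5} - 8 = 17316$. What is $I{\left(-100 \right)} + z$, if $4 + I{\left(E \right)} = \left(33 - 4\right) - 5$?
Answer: $86640$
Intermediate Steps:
$I{\left(E \right)} = 20$ ($I{\left(E \right)} = -4 + \left(\left(33 - 4\right) - 5\right) = -4 + \left(29 - 5\right) = -4 + 24 = 20$)
$z = 86620$ ($z = 40 + 5 \cdot 17316 = 40 + 86580 = 86620$)
$I{\left(-100 \right)} + z = 20 + 86620 = 86640$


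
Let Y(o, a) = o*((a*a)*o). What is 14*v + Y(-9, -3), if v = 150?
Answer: 2829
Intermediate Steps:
Y(o, a) = a²*o² (Y(o, a) = o*(a²*o) = o*(o*a²) = a²*o²)
14*v + Y(-9, -3) = 14*150 + (-3)²*(-9)² = 2100 + 9*81 = 2100 + 729 = 2829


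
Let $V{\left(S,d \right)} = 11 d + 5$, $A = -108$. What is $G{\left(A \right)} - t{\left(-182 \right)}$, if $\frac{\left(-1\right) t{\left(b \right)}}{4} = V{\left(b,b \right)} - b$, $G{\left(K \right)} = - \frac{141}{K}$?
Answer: $- \frac{261313}{36} \approx -7258.7$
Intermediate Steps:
$V{\left(S,d \right)} = 5 + 11 d$
$t{\left(b \right)} = -20 - 40 b$ ($t{\left(b \right)} = - 4 \left(\left(5 + 11 b\right) - b\right) = - 4 \left(5 + 10 b\right) = -20 - 40 b$)
$G{\left(A \right)} - t{\left(-182 \right)} = - \frac{141}{-108} - \left(-20 - -7280\right) = \left(-141\right) \left(- \frac{1}{108}\right) - \left(-20 + 7280\right) = \frac{47}{36} - 7260 = - \frac{261313}{36}$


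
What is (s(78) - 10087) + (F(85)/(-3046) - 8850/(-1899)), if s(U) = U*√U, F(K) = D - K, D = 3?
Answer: -9719944330/964059 + 78*√78 ≈ -9393.4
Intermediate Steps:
F(K) = 3 - K
s(U) = U^(3/2)
(s(78) - 10087) + (F(85)/(-3046) - 8850/(-1899)) = (78^(3/2) - 10087) + ((3 - 1*85)/(-3046) - 8850/(-1899)) = (78*√78 - 10087) + ((3 - 85)*(-1/3046) - 8850*(-1/1899)) = (-10087 + 78*√78) + (-82*(-1/3046) + 2950/633) = (-10087 + 78*√78) + (41/1523 + 2950/633) = (-10087 + 78*√78) + 4518803/964059 = -9719944330/964059 + 78*√78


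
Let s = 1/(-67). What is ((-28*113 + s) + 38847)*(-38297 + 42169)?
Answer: 9257022720/67 ≈ 1.3816e+8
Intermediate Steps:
s = -1/67 ≈ -0.014925
((-28*113 + s) + 38847)*(-38297 + 42169) = ((-28*113 - 1/67) + 38847)*(-38297 + 42169) = ((-3164 - 1/67) + 38847)*3872 = (-211989/67 + 38847)*3872 = (2390760/67)*3872 = 9257022720/67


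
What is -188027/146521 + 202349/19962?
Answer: 25894982855/2924852202 ≈ 8.8534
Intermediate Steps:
-188027/146521 + 202349/19962 = 25894982855/2924852202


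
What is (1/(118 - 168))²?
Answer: 1/2500 ≈ 0.00040000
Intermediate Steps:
(1/(118 - 168))² = (1/(-50))² = (-1/50)² = 1/2500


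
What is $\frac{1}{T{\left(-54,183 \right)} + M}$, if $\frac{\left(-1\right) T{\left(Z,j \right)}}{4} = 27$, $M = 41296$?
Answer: $\frac{1}{41188} \approx 2.4279 \cdot 10^{-5}$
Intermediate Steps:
$T{\left(Z,j \right)} = -108$ ($T{\left(Z,j \right)} = \left(-4\right) 27 = -108$)
$\frac{1}{T{\left(-54,183 \right)} + M} = \frac{1}{-108 + 41296} = \frac{1}{41188}$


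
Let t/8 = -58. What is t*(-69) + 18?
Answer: 32034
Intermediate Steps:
t = -464 (t = 8*(-58) = -464)
t*(-69) + 18 = -464*(-69) + 18 = 32016 + 18 = 32034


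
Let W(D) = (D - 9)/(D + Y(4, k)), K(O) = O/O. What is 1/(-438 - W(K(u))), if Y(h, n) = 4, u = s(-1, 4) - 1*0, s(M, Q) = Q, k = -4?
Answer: -5/2182 ≈ -0.0022915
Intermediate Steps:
u = 4 (u = 4 - 1*0 = 4 + 0 = 4)
K(O) = 1
W(D) = (-9 + D)/(4 + D) (W(D) = (D - 9)/(D + 4) = (-9 + D)/(4 + D))
1/(-438 - W(K(u))) = 1/(-438 - (-9 + 1)/(4 + 1)) = 1/(-438 - (-8)/5) = 1/(-438 - 1*(-8/5)) = 1/(-438 + 8/5) = 1/(-2182/5) = -5/2182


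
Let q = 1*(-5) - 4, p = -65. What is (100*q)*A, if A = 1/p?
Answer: 180/13 ≈ 13.846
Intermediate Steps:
q = -9 (q = -5 - 4 = -9)
A = -1/65 (A = 1/(-65) = -1/65 ≈ -0.015385)
(100*q)*A = (100*(-9))*(-1/65) = -900*(-1/65) = 180/13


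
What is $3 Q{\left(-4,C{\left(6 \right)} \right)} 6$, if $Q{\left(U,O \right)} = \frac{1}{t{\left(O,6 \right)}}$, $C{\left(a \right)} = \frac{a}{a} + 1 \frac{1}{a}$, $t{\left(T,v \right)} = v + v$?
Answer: $\frac{3}{2} \approx 1.5$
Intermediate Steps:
$t{\left(T,v \right)} = 2 v$
$C{\left(a \right)} = 1 + \frac{1}{a}$
$Q{\left(U,O \right)} = \frac{1}{12}$ ($Q{\left(U,O \right)} = \frac{1}{2 \cdot 6} = \frac{1}{12}$)
$3 Q{\left(-4,C{\left(6 \right)} \right)} 6 = 3 \cdot \frac{1}{12} \cdot 6 = \frac{1}{4} \cdot 6 = \frac{3}{2}$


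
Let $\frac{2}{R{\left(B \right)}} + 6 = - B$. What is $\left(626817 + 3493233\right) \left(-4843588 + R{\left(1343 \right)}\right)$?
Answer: $- \frac{26920407581690700}{1349} \approx -1.9956 \cdot 10^{13}$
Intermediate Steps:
$R{\left(B \right)} = \frac{2}{-6 - B}$
$\left(626817 + 3493233\right) \left(-4843588 + R{\left(1343 \right)}\right) = \left(626817 + 3493233\right) \left(-4843588 - \frac{2}{6 + 1343}\right) = 4120050 \left(-4843588 - \frac{2}{1349}\right) = 4120050 \left(- \frac{6534000214}{1349}\right) = - \frac{26920407581690700}{1349}$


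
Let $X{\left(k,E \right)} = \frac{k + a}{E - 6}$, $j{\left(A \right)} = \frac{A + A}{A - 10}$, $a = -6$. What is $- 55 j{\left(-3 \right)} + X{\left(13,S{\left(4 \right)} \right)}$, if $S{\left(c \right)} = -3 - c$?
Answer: $- \frac{337}{13} \approx -25.923$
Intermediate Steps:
$j{\left(A \right)} = \frac{2 A}{-10 + A}$
$X{\left(k,E \right)} = \frac{-6 + k}{-6 + E}$ ($X{\left(k,E \right)} = \frac{k - 6}{E - 6} = \frac{-6 + k}{-6 + E}$)
$- 55 j{\left(-3 \right)} + X{\left(13,S{\left(4 \right)} \right)} = - 55 \cdot 2 \left(-3\right) \frac{1}{-10 - 3} + \frac{-6 + 13}{-6 - 7} = - 55 \cdot 2 \left(-3\right) \frac{1}{-13} + \frac{1}{-6 - 7} \cdot 7 = - 55 \cdot 2 \left(-3\right) \left(- \frac{1}{13}\right) + \frac{1}{-6 - 7} \cdot 7 = \left(-55\right) \frac{6}{13} + \frac{1}{-13} \cdot 7 = - \frac{330}{13} - \frac{7}{13} = - \frac{337}{13}$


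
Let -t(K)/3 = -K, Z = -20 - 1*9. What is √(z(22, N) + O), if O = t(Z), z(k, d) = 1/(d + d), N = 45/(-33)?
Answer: I*√78630/30 ≈ 9.347*I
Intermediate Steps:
Z = -29 (Z = -20 - 9 = -29)
N = -15/11 (N = 45*(-1/33) = -15/11 ≈ -1.3636)
z(k, d) = 1/(2*d)
t(K) = 3*K (t(K) = -(-3)*K = 3*K)
O = -87 (O = 3*(-29) = -87)
√(z(22, N) + O) = √(1/(2*(-15/11)) - 87) = √((½)*(-11/15) - 87) = √(-11/30 - 87) = √(-2621/30) = I*√78630/30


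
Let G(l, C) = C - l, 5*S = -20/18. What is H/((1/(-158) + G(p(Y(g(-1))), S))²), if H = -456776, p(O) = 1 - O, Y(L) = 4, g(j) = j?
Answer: -923639441184/15531481 ≈ -59469.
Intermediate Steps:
S = -2/9 (S = (-20/18)/5 = (-20*1/18)/5 = (⅕)*(-10/9) = -2/9 ≈ -0.22222)
H/((1/(-158) + G(p(Y(g(-1))), S))²) = -456776/(1/(-158) + (-2/9 - (1 - 1*4)))² = -456776/(-1/158 + (-2/9 - (1 - 4)))² = -456776/(-1/158 + (-2/9 - 1*(-3)))² = -456776/(-1/158 + (-2/9 + 3))² = -456776/(-1/158 + 25/9)² = -456776/((3941/1422)²) = -456776/15531481/2022084 = -456776*2022084/15531481 = -923639441184/15531481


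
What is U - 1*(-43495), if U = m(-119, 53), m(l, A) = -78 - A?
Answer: 43364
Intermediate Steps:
U = -131 (U = -78 - 1*53 = -78 - 53 = -131)
U - 1*(-43495) = -131 - 1*(-43495) = -131 + 43495 = 43364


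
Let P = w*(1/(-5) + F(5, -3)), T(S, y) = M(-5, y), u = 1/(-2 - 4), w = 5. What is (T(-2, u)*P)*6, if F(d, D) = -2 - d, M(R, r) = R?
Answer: 1080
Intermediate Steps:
u = -1/6 (u = 1/(-6) = -1/6 ≈ -0.16667)
T(S, y) = -5
P = -36 (P = 5*(1/(-5) + (-2 - 1*5)) = 5*(-1/5 + (-2 - 5)) = 5*(-1/5 - 7) = 5*(-36/5) = -36)
(T(-2, u)*P)*6 = -5*(-36)*6 = 180*6 = 1080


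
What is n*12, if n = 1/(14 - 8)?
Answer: 2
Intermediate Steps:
n = 1/6 ≈ 0.16667
n*12 = (1/6)*12 = 2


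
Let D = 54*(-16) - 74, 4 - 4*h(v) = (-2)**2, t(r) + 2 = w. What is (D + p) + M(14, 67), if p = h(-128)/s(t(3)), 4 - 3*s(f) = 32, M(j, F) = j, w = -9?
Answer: -924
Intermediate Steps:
t(r) = -11 (t(r) = -2 - 9 = -11)
h(v) = 0 (h(v) = 1 - 1/4*(-2)**2 = 1 - 1/4*4 = 1 - 1 = 0)
s(f) = -28/3 (s(f) = 4/3 - 1/3*32 = 4/3 - 32/3 = -28/3)
D = -938 (D = -864 - 74 = -938)
p = 0 (p = 0/(-28/3) = 0*(-3/28) = 0)
(D + p) + M(14, 67) = (-938 + 0) + 14 = -938 + 14 = -924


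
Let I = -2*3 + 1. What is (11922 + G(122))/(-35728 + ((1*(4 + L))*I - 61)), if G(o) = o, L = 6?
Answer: -12044/35839 ≈ -0.33606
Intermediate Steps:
I = -5 (I = -6 + 1 = -5)
(11922 + G(122))/(-35728 + ((1*(4 + L))*I - 61)) = (11922 + 122)/(-35728 + ((1*(4 + 6))*(-5) - 61)) = 12044/(-35728 + ((1*10)*(-5) - 61)) = 12044/(-35728 + (10*(-5) - 61)) = 12044/(-35728 + (-50 - 61)) = 12044/(-35728 - 111) = 12044/(-35839) = 12044*(-1/35839) = -12044/35839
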